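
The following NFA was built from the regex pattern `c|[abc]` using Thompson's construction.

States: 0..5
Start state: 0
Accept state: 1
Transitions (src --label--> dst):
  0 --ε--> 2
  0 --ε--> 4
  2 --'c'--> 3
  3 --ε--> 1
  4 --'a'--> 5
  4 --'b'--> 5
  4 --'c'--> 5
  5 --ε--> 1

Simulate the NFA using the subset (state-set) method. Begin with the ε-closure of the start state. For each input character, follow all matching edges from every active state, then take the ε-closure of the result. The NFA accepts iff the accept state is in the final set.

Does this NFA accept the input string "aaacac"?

Answer: REJECT

Trace:
S₀ = ε-closure({0}) = {0,2,4}
'a' @ 1: {1,5}  [accepting]
'a' @ 2: {}  — state set empty
rest 'acac' ignored (set empty)
final: {}; accept 1 not in set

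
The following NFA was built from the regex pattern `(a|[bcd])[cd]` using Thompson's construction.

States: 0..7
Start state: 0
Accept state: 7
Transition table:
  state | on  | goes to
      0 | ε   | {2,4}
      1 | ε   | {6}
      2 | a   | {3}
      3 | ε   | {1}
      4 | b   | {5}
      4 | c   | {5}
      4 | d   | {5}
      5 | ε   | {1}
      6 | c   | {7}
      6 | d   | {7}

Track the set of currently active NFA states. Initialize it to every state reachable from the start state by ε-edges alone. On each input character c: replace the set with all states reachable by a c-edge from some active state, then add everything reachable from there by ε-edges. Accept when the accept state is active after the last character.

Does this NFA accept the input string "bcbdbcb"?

S₀ = ε-closure({0}) = {0,2,4}
'b' @ 1: {1,5,6}
'c' @ 2: {7}  [accepting]
'b' @ 3: {}  — no active states
rest 'dbcb' ignored (set empty)
after full input: {}  (accept=7 not in)

Answer: REJECT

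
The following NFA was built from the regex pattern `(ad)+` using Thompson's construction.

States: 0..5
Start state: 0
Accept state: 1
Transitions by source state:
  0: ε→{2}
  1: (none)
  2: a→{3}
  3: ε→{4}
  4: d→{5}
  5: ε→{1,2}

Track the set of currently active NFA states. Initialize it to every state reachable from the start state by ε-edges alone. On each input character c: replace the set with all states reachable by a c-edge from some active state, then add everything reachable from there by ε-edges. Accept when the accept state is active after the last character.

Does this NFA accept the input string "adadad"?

Answer: ACCEPT

Trace:
S₀ = ε-closure({0}) = {0,2}
'a' @ 1: {3,4}
'd' @ 2: {1,2,5}  (accept∈set)
'a' @ 3: {3,4}
'd' @ 4: {1,2,5}  (accept∈set)
'a' @ 5: {3,4}
'd' @ 6: {1,2,5}  (accept∈set)
final: {1,2,5}; accept 1 in set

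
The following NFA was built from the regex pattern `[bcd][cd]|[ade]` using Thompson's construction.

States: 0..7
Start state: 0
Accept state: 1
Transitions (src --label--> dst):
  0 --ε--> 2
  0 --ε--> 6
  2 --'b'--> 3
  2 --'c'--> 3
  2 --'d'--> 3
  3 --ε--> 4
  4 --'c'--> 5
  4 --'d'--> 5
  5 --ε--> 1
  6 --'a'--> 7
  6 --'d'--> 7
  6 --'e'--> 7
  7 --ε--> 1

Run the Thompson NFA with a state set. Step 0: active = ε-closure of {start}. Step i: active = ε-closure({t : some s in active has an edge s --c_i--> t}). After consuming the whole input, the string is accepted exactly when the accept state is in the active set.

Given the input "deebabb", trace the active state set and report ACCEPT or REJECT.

Answer: REJECT

Steps:
start: ε-closure({0}) = {0,2,6}
'd' @ 1: {1,3,4,7}  [accepting]
'e' @ 2: {}  — no active states
rest 'ebabb' ignored (set empty)
final: {}; accept 1 not in set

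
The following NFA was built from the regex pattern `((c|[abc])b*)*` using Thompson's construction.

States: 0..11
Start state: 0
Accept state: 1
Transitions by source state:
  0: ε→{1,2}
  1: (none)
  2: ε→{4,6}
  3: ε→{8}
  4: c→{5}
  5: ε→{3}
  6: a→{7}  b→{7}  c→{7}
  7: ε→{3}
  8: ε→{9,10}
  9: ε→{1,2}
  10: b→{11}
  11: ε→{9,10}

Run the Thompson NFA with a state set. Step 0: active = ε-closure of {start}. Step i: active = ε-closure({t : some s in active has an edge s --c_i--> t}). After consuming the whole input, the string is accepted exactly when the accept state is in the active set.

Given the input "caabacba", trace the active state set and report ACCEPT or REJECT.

start: ε-closure({0}) = {0,1,2,4,6}
'c' @ 1: {1,2,3,4,5,6,7,8,9,10}  (accept∈set)
'a' @ 2: {1,2,3,4,6,7,8,9,10}  (accept∈set)
'a' @ 3: {1,2,3,4,6,7,8,9,10}  (accept∈set)
'b' @ 4: {1,2,3,4,6,7,8,9,10,11}  (accept∈set)
'a' @ 5: {1,2,3,4,6,7,8,9,10}  (accept∈set)
'c' @ 6: {1,2,3,4,5,6,7,8,9,10}  (accept∈set)
'b' @ 7: {1,2,3,4,6,7,8,9,10,11}  (accept∈set)
'a' @ 8: {1,2,3,4,6,7,8,9,10}  (accept∈set)
after full input: {1,2,3,4,6,7,8,9,10}  (accept=1 in)

Answer: ACCEPT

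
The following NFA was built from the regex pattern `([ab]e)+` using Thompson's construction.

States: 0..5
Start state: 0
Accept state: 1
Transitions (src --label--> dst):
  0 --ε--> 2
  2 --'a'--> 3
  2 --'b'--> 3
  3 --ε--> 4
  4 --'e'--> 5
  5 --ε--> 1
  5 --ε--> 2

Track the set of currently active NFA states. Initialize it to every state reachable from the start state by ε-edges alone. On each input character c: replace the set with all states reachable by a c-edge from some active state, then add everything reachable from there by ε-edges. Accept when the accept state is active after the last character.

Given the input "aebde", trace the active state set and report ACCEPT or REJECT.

S₀ = ε-closure({0}) = {0,2}
'a' @ 1: {3,4}
'e' @ 2: {1,2,5}  ✓accept
'b' @ 3: {3,4}
'd' @ 4: {}  — no active states
rest 'e' ignored (set empty)
final: {}; accept 1 not in set

Answer: REJECT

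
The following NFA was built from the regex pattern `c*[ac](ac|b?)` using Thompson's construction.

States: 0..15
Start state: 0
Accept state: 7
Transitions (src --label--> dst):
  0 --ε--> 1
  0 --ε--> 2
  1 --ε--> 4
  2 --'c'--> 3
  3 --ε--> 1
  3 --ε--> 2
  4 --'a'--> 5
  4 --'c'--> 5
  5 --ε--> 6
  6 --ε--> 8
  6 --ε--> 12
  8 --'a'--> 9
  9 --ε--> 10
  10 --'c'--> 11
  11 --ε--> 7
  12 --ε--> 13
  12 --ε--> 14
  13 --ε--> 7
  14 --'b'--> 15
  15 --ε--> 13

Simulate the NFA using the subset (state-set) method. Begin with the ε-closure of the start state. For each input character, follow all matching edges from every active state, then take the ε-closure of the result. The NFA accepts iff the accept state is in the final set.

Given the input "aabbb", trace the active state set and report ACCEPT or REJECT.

initial (ε-close {0}): {0,1,2,4}
'a' @ 1: {5,6,7,8,12,13,14}  (accept∈set)
'a' @ 2: {9,10}
'b' @ 3: {}  — state set empty
rest 'bb' ignored (set empty)
end set {} — state 7 not in

Answer: REJECT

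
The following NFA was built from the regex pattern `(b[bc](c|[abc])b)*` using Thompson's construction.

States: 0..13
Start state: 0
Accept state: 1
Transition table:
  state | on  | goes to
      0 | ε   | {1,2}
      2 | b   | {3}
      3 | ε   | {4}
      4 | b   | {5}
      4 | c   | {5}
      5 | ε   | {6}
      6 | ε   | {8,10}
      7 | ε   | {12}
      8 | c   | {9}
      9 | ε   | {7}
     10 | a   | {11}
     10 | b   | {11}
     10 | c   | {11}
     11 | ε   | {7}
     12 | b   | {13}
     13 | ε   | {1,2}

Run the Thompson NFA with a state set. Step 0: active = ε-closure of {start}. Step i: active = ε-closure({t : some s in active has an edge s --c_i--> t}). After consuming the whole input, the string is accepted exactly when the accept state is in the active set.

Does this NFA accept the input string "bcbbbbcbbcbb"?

initial (ε-close {0}): {0,1,2}
'b' @ 1: {3,4}
'c' @ 2: {5,6,8,10}
'b' @ 3: {7,11,12}
'b' @ 4: {1,2,13}  (accept∈set)
'b' @ 5: {3,4}
'b' @ 6: {5,6,8,10}
'c' @ 7: {7,9,11,12}
'b' @ 8: {1,2,13}  (accept∈set)
'b' @ 9: {3,4}
'c' @ 10: {5,6,8,10}
'b' @ 11: {7,11,12}
'b' @ 12: {1,2,13}  (accept∈set)
end set {1,2,13} — state 1 in

Answer: ACCEPT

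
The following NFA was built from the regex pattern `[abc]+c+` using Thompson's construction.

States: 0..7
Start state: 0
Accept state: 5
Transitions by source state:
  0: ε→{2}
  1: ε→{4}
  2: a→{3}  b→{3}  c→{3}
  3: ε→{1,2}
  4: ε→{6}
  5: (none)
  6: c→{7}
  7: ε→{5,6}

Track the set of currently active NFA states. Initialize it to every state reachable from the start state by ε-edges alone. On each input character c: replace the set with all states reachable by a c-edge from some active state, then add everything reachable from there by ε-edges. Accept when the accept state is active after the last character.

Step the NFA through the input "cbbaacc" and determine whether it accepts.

initial (ε-close {0}): {0,2}
'c' @ 1: {1,2,3,4,6}
'b' @ 2: {1,2,3,4,6}
'b' @ 3: {1,2,3,4,6}
'a' @ 4: {1,2,3,4,6}
'a' @ 5: {1,2,3,4,6}
'c' @ 6: {1,2,3,4,5,6,7}  ✓accept
'c' @ 7: {1,2,3,4,5,6,7}  ✓accept
after full input: {1,2,3,4,5,6,7}  (accept=5 in)

Answer: ACCEPT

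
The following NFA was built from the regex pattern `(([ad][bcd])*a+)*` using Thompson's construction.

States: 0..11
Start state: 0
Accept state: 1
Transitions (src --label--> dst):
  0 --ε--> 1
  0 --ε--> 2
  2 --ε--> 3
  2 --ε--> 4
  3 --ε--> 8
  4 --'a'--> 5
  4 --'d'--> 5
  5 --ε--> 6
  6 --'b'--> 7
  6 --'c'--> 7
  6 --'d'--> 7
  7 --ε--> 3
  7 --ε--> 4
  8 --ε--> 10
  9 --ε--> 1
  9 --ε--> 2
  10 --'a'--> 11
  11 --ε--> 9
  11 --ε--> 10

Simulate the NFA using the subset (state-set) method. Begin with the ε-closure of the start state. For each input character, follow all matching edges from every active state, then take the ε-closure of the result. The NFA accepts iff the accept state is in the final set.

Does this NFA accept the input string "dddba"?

start: ε-closure({0}) = {0,1,2,3,4,8,10}
'd' @ 1: {5,6}
'd' @ 2: {3,4,7,8,10}
'd' @ 3: {5,6}
'b' @ 4: {3,4,7,8,10}
'a' @ 5: {1,2,3,4,5,6,8,9,10,11}  [accepting]
end set {1,2,3,4,5,6,8,9,10,11} — state 1 in

Answer: ACCEPT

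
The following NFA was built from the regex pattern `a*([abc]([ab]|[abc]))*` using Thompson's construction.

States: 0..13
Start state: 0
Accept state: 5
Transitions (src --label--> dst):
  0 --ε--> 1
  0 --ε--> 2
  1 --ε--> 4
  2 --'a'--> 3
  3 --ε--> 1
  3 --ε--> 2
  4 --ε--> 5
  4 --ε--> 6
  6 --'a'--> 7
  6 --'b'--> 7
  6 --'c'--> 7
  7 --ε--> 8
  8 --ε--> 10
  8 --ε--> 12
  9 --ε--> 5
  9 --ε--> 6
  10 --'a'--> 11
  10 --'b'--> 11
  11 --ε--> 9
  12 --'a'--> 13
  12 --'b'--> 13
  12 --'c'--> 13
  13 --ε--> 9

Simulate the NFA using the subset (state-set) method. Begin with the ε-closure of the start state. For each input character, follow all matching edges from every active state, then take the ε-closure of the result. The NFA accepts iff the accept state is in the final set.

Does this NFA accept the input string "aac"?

Answer: ACCEPT

Trace:
initial (ε-close {0}): {0,1,2,4,5,6}
'a' @ 1: {1,2,3,4,5,6,7,8,10,12}  [accepting]
'a' @ 2: {1,2,3,4,5,6,7,8,9,10,11,12,13}  [accepting]
'c' @ 3: {5,6,7,8,9,10,12,13}  [accepting]
after full input: {5,6,7,8,9,10,12,13}  (accept=5 in)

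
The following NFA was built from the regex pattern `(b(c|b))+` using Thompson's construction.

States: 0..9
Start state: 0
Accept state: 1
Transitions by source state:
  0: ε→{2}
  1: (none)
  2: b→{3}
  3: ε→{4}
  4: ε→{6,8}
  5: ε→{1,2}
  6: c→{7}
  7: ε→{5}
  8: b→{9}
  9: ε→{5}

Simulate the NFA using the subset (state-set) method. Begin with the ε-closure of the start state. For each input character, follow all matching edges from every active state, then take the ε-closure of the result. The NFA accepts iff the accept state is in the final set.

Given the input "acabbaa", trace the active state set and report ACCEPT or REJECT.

Answer: REJECT

Steps:
S₀ = ε-closure({0}) = {0,2}
'a' @ 1: {}  — no active states
rest 'cabbaa' ignored (set empty)
end set {} — state 1 not in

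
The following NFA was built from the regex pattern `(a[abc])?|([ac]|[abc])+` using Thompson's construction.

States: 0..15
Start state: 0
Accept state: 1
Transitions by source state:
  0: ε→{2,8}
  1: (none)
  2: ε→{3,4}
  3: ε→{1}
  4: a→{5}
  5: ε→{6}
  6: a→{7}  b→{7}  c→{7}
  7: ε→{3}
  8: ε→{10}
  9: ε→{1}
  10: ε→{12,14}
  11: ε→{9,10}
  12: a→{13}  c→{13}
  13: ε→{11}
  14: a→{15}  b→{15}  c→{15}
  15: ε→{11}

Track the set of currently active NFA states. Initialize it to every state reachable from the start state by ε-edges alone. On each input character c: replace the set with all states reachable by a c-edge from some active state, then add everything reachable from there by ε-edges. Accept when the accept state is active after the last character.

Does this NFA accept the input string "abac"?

Answer: ACCEPT

Trace:
start: ε-closure({0}) = {0,1,2,3,4,8,10,12,14}
'a' @ 1: {1,5,6,9,10,11,12,13,14,15}  ✓accept
'b' @ 2: {1,3,7,9,10,11,12,14,15}  ✓accept
'a' @ 3: {1,9,10,11,12,13,14,15}  ✓accept
'c' @ 4: {1,9,10,11,12,13,14,15}  ✓accept
after full input: {1,9,10,11,12,13,14,15}  (accept=1 in)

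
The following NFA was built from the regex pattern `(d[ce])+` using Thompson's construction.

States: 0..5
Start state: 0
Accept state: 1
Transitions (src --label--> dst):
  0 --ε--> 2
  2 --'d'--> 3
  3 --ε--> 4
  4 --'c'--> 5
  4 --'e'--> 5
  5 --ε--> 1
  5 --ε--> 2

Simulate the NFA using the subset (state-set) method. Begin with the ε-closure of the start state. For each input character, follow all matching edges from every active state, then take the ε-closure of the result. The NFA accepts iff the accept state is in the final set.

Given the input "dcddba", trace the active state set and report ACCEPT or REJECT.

initial (ε-close {0}): {0,2}
'd' @ 1: {3,4}
'c' @ 2: {1,2,5}  ✓accept
'd' @ 3: {3,4}
'd' @ 4: {}  — dead — no transitions
rest 'ba' ignored (set empty)
final: {}; accept 1 not in set

Answer: REJECT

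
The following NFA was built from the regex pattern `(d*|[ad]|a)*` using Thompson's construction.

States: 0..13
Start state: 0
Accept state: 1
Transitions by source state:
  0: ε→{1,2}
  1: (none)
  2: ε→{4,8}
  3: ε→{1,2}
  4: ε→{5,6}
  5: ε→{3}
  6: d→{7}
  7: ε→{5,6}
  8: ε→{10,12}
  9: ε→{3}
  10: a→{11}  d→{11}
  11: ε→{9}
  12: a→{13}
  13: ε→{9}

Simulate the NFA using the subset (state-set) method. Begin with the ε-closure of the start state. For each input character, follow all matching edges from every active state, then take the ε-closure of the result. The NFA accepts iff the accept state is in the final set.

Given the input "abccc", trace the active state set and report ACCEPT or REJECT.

Answer: REJECT

Derivation:
initial (ε-close {0}): {0,1,2,3,4,5,6,8,10,12}
'a' @ 1: {1,2,3,4,5,6,8,9,10,11,12,13}  (accept∈set)
'b' @ 2: {}  — state set empty
rest 'ccc' ignored (set empty)
final: {}; accept 1 not in set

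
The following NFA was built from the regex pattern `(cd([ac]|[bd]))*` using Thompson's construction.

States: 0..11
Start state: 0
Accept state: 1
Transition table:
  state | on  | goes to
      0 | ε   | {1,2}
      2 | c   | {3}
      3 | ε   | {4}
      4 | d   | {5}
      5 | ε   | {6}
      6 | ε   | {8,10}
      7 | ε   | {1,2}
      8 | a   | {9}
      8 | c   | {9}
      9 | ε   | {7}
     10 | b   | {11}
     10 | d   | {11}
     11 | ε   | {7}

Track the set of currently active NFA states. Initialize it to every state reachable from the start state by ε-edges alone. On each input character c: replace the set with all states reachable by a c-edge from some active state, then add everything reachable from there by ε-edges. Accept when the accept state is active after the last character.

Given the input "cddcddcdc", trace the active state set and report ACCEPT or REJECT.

S₀ = ε-closure({0}) = {0,1,2}
'c' @ 1: {3,4}
'd' @ 2: {5,6,8,10}
'd' @ 3: {1,2,7,11}  (accept∈set)
'c' @ 4: {3,4}
'd' @ 5: {5,6,8,10}
'd' @ 6: {1,2,7,11}  (accept∈set)
'c' @ 7: {3,4}
'd' @ 8: {5,6,8,10}
'c' @ 9: {1,2,7,9}  (accept∈set)
final: {1,2,7,9}; accept 1 in set

Answer: ACCEPT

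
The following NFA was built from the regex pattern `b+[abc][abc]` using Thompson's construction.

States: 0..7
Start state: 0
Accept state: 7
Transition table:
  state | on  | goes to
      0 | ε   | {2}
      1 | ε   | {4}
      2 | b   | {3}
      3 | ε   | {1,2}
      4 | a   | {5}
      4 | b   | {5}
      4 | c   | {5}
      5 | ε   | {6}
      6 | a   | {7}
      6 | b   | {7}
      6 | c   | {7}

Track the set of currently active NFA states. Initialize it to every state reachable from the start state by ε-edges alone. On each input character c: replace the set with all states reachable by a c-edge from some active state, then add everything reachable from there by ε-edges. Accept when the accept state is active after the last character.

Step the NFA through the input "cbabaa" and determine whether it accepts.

start: ε-closure({0}) = {0,2}
'c' @ 1: {}  — state set empty
rest 'babaa' ignored (set empty)
end set {} — state 7 not in

Answer: REJECT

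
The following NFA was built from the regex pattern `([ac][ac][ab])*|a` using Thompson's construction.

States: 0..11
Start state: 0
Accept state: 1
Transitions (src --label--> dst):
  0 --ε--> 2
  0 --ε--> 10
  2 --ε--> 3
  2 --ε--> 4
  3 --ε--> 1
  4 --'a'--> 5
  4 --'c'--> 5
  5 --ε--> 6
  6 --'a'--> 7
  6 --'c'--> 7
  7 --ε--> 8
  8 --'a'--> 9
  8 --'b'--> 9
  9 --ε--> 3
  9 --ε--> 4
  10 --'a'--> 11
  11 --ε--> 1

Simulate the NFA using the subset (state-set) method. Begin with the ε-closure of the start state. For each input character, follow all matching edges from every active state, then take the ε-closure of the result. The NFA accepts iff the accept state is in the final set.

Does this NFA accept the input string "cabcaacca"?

Answer: ACCEPT

Steps:
start: ε-closure({0}) = {0,1,2,3,4,10}
'c' @ 1: {5,6}
'a' @ 2: {7,8}
'b' @ 3: {1,3,4,9}  ✓accept
'c' @ 4: {5,6}
'a' @ 5: {7,8}
'a' @ 6: {1,3,4,9}  ✓accept
'c' @ 7: {5,6}
'c' @ 8: {7,8}
'a' @ 9: {1,3,4,9}  ✓accept
after full input: {1,3,4,9}  (accept=1 in)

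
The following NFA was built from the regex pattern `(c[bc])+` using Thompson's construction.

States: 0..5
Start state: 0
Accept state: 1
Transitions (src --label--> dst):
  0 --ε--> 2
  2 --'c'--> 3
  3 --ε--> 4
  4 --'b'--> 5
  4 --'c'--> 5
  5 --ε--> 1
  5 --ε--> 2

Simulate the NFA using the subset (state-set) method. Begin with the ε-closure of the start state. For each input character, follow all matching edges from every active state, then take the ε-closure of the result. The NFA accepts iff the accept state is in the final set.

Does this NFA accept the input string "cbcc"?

Answer: ACCEPT

Derivation:
initial (ε-close {0}): {0,2}
'c' @ 1: {3,4}
'b' @ 2: {1,2,5}  ✓accept
'c' @ 3: {3,4}
'c' @ 4: {1,2,5}  ✓accept
final: {1,2,5}; accept 1 in set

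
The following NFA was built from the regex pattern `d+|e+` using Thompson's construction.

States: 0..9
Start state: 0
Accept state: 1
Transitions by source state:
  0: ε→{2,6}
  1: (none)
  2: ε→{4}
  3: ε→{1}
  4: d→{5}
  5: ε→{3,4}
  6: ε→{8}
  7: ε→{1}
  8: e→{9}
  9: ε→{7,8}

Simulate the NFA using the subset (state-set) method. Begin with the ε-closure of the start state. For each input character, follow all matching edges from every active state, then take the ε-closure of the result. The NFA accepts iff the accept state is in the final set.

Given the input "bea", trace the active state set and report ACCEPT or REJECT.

start: ε-closure({0}) = {0,2,4,6,8}
'b' @ 1: {}  — no active states
rest 'ea' ignored (set empty)
final: {}; accept 1 not in set

Answer: REJECT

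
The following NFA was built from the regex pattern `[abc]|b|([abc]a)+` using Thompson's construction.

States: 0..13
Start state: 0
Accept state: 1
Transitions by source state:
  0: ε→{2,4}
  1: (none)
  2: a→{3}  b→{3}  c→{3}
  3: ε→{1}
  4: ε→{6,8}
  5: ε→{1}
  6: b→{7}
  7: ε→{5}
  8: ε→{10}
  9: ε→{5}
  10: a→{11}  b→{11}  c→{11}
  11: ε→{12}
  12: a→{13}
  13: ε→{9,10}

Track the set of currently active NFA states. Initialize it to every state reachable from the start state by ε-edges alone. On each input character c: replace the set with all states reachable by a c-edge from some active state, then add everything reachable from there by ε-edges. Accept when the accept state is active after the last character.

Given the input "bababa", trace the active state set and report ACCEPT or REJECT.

initial (ε-close {0}): {0,2,4,6,8,10}
'b' @ 1: {1,3,5,7,11,12}  ✓accept
'a' @ 2: {1,5,9,10,13}  ✓accept
'b' @ 3: {11,12}
'a' @ 4: {1,5,9,10,13}  ✓accept
'b' @ 5: {11,12}
'a' @ 6: {1,5,9,10,13}  ✓accept
end set {1,5,9,10,13} — state 1 in

Answer: ACCEPT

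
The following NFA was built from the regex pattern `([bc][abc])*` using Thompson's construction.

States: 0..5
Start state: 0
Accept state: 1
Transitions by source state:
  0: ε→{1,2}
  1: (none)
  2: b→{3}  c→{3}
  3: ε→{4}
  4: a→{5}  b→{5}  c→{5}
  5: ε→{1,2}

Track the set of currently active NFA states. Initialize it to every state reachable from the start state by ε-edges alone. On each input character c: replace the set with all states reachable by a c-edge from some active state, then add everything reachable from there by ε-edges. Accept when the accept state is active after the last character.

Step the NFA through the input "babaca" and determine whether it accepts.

Answer: ACCEPT

Trace:
S₀ = ε-closure({0}) = {0,1,2}
'b' @ 1: {3,4}
'a' @ 2: {1,2,5}  ✓accept
'b' @ 3: {3,4}
'a' @ 4: {1,2,5}  ✓accept
'c' @ 5: {3,4}
'a' @ 6: {1,2,5}  ✓accept
after full input: {1,2,5}  (accept=1 in)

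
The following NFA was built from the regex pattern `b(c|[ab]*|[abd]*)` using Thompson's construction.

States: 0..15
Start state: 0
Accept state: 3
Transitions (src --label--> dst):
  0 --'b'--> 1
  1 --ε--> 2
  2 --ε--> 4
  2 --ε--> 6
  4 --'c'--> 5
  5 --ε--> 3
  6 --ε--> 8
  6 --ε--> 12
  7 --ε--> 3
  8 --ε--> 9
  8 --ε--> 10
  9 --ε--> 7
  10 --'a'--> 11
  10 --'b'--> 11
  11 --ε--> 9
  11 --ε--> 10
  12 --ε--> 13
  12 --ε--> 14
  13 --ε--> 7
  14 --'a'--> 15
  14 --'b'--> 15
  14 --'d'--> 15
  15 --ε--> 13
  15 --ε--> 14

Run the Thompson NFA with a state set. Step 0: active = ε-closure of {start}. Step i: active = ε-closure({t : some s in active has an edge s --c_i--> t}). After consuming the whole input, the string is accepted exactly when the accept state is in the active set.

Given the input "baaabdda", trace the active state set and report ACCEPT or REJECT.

Answer: ACCEPT

Steps:
start: ε-closure({0}) = {0}
'b' @ 1: {1,2,3,4,6,7,8,9,10,12,13,14}  (accept∈set)
'a' @ 2: {3,7,9,10,11,13,14,15}  (accept∈set)
'a' @ 3: {3,7,9,10,11,13,14,15}  (accept∈set)
'a' @ 4: {3,7,9,10,11,13,14,15}  (accept∈set)
'b' @ 5: {3,7,9,10,11,13,14,15}  (accept∈set)
'd' @ 6: {3,7,13,14,15}  (accept∈set)
'd' @ 7: {3,7,13,14,15}  (accept∈set)
'a' @ 8: {3,7,13,14,15}  (accept∈set)
after full input: {3,7,13,14,15}  (accept=3 in)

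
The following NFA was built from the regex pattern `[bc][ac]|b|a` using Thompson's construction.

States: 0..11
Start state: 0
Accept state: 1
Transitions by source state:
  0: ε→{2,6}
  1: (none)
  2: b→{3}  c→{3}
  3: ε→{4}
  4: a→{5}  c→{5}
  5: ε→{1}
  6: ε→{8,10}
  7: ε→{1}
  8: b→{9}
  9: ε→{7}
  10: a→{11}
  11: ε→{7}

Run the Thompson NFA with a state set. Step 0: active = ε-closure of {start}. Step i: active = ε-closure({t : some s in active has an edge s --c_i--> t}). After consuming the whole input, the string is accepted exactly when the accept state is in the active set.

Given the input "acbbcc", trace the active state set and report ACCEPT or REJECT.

Answer: REJECT

Trace:
S₀ = ε-closure({0}) = {0,2,6,8,10}
'a' @ 1: {1,7,11}  (accept∈set)
'c' @ 2: {}  — state set empty
rest 'bbcc' ignored (set empty)
final: {}; accept 1 not in set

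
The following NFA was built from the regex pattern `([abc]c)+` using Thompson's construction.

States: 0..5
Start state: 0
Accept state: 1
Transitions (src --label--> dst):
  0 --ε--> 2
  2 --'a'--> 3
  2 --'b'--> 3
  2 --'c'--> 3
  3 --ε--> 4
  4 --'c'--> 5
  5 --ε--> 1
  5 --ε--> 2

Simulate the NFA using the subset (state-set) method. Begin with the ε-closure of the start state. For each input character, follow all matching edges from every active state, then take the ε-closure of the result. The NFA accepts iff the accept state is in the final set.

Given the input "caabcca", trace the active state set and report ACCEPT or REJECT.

Answer: REJECT

Steps:
initial (ε-close {0}): {0,2}
'c' @ 1: {3,4}
'a' @ 2: {}  — dead — no transitions
rest 'abcca' ignored (set empty)
final: {}; accept 1 not in set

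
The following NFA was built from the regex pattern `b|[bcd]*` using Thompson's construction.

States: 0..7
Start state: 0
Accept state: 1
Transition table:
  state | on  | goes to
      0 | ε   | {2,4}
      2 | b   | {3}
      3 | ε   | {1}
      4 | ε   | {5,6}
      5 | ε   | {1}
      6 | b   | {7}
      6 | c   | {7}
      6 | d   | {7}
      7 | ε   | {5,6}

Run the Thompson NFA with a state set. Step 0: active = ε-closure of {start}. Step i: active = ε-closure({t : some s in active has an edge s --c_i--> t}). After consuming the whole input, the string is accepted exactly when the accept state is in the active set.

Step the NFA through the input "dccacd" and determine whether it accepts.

S₀ = ε-closure({0}) = {0,1,2,4,5,6}
'd' @ 1: {1,5,6,7}  ✓accept
'c' @ 2: {1,5,6,7}  ✓accept
'c' @ 3: {1,5,6,7}  ✓accept
'a' @ 4: {}  — no active states
rest 'cd' ignored (set empty)
final: {}; accept 1 not in set

Answer: REJECT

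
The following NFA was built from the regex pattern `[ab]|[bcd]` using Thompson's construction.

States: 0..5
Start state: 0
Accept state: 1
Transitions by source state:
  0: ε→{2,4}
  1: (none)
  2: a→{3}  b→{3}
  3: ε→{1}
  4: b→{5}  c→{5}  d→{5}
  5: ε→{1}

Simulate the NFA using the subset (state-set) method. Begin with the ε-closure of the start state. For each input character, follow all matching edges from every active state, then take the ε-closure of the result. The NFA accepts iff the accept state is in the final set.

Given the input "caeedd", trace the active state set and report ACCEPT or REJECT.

initial (ε-close {0}): {0,2,4}
'c' @ 1: {1,5}  [accepting]
'a' @ 2: {}  — state set empty
rest 'eedd' ignored (set empty)
final: {}; accept 1 not in set

Answer: REJECT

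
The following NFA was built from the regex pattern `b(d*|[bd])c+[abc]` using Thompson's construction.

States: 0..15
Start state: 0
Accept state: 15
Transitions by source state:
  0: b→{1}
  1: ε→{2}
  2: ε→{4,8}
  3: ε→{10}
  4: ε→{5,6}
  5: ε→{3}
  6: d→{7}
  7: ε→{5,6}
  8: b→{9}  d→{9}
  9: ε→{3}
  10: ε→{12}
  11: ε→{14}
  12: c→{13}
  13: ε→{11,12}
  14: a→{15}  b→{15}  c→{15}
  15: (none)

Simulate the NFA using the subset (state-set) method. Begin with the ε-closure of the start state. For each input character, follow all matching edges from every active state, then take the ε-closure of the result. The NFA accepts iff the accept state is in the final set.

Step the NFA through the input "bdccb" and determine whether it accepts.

start: ε-closure({0}) = {0}
'b' @ 1: {1,2,3,4,5,6,8,10,12}
'd' @ 2: {3,5,6,7,9,10,12}
'c' @ 3: {11,12,13,14}
'c' @ 4: {11,12,13,14,15}  ✓accept
'b' @ 5: {15}  ✓accept
end set {15} — state 15 in

Answer: ACCEPT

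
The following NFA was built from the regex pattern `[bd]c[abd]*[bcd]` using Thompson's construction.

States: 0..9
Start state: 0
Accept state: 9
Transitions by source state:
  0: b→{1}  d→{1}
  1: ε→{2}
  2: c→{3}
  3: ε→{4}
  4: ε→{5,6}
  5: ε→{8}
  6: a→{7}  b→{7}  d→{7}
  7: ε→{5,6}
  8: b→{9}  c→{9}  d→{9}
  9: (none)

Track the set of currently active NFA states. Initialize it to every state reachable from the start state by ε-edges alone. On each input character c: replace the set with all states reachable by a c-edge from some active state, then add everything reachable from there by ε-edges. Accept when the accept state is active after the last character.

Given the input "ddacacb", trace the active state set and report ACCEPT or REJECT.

Answer: REJECT

Derivation:
initial (ε-close {0}): {0}
'd' @ 1: {1,2}
'd' @ 2: {}  — no active states
rest 'acacb' ignored (set empty)
end set {} — state 9 not in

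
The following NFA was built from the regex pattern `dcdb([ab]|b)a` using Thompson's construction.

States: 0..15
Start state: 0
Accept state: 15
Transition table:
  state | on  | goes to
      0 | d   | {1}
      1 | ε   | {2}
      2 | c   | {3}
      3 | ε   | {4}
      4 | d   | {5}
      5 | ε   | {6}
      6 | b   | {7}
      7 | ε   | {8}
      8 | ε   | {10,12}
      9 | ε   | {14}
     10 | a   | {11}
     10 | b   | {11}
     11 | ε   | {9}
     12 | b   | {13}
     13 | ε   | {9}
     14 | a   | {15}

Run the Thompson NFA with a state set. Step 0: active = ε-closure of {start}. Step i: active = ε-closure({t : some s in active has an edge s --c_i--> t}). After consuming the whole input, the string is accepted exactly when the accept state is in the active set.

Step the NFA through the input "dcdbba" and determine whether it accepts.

start: ε-closure({0}) = {0}
'd' @ 1: {1,2}
'c' @ 2: {3,4}
'd' @ 3: {5,6}
'b' @ 4: {7,8,10,12}
'b' @ 5: {9,11,13,14}
'a' @ 6: {15}  (accept∈set)
after full input: {15}  (accept=15 in)

Answer: ACCEPT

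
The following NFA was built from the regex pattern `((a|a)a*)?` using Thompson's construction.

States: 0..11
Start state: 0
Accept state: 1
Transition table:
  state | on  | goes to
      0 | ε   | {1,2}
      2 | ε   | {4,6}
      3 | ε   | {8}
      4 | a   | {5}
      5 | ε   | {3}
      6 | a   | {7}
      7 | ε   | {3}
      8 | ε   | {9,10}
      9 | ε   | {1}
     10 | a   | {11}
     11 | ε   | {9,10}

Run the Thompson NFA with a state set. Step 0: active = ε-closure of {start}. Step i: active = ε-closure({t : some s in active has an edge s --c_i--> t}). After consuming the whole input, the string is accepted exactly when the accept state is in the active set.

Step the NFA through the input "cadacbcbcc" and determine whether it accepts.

Answer: REJECT

Steps:
initial (ε-close {0}): {0,1,2,4,6}
'c' @ 1: {}  — no active states
rest 'adacbcbcc' ignored (set empty)
after full input: {}  (accept=1 not in)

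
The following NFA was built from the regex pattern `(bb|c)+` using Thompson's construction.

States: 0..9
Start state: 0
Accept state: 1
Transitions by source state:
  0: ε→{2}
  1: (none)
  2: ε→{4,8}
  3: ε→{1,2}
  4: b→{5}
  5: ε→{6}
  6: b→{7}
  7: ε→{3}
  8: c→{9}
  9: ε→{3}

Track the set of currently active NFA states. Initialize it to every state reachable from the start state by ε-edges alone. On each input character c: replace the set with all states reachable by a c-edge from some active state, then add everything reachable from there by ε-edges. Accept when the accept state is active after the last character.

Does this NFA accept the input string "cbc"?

S₀ = ε-closure({0}) = {0,2,4,8}
'c' @ 1: {1,2,3,4,8,9}  (accept∈set)
'b' @ 2: {5,6}
'c' @ 3: {}  — no active states
final: {}; accept 1 not in set

Answer: REJECT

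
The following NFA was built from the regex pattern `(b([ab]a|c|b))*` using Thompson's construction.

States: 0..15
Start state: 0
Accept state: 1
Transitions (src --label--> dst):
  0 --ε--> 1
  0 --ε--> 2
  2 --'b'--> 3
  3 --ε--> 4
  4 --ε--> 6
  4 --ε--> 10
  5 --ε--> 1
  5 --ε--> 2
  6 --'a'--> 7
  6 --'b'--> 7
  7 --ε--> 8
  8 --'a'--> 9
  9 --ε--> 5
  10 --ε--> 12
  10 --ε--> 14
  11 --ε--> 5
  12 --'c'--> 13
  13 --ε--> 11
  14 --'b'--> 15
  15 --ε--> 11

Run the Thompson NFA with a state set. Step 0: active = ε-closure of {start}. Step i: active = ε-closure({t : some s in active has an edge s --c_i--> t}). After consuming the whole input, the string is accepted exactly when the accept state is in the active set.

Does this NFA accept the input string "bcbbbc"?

initial (ε-close {0}): {0,1,2}
'b' @ 1: {3,4,6,10,12,14}
'c' @ 2: {1,2,5,11,13}  (accept∈set)
'b' @ 3: {3,4,6,10,12,14}
'b' @ 4: {1,2,5,7,8,11,15}  (accept∈set)
'b' @ 5: {3,4,6,10,12,14}
'c' @ 6: {1,2,5,11,13}  (accept∈set)
after full input: {1,2,5,11,13}  (accept=1 in)

Answer: ACCEPT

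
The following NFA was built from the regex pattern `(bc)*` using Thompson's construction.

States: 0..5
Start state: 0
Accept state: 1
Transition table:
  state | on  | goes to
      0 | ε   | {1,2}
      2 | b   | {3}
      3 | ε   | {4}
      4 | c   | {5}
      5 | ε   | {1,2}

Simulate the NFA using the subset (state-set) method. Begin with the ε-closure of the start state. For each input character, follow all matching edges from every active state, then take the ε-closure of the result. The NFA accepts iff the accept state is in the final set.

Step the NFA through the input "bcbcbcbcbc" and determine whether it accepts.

Answer: ACCEPT

Steps:
start: ε-closure({0}) = {0,1,2}
'b' @ 1: {3,4}
'c' @ 2: {1,2,5}  [accepting]
'b' @ 3: {3,4}
'c' @ 4: {1,2,5}  [accepting]
'b' @ 5: {3,4}
'c' @ 6: {1,2,5}  [accepting]
'b' @ 7: {3,4}
'c' @ 8: {1,2,5}  [accepting]
'b' @ 9: {3,4}
'c' @ 10: {1,2,5}  [accepting]
final: {1,2,5}; accept 1 in set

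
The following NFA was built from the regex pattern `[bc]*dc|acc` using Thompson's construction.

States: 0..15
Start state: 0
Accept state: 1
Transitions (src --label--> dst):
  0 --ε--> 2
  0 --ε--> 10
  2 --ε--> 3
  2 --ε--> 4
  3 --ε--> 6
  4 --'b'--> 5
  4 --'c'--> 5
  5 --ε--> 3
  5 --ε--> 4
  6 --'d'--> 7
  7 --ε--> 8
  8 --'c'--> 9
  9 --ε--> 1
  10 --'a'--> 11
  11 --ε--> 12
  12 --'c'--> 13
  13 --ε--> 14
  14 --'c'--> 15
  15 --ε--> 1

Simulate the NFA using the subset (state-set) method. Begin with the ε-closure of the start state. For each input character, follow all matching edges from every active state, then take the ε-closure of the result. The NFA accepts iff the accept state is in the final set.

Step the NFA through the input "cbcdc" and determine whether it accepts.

Answer: ACCEPT

Steps:
S₀ = ε-closure({0}) = {0,2,3,4,6,10}
'c' @ 1: {3,4,5,6}
'b' @ 2: {3,4,5,6}
'c' @ 3: {3,4,5,6}
'd' @ 4: {7,8}
'c' @ 5: {1,9}  ✓accept
end set {1,9} — state 1 in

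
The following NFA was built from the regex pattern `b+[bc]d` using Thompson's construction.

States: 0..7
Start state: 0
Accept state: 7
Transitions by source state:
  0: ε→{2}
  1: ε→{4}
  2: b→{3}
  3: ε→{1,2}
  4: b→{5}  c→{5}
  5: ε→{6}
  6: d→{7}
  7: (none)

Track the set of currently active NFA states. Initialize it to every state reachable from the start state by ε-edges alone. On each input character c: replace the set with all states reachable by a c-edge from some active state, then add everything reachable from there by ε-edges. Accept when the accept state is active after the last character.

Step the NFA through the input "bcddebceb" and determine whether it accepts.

start: ε-closure({0}) = {0,2}
'b' @ 1: {1,2,3,4}
'c' @ 2: {5,6}
'd' @ 3: {7}  ✓accept
'd' @ 4: {}  — no active states
rest 'ebceb' ignored (set empty)
end set {} — state 7 not in

Answer: REJECT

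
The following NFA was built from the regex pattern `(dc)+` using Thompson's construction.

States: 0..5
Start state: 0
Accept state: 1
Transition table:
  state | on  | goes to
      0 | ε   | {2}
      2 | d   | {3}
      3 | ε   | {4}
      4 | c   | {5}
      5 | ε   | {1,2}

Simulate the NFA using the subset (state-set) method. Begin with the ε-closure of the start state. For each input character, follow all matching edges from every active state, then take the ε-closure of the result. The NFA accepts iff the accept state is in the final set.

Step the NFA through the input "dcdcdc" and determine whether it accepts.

Answer: ACCEPT

Derivation:
start: ε-closure({0}) = {0,2}
'd' @ 1: {3,4}
'c' @ 2: {1,2,5}  ✓accept
'd' @ 3: {3,4}
'c' @ 4: {1,2,5}  ✓accept
'd' @ 5: {3,4}
'c' @ 6: {1,2,5}  ✓accept
after full input: {1,2,5}  (accept=1 in)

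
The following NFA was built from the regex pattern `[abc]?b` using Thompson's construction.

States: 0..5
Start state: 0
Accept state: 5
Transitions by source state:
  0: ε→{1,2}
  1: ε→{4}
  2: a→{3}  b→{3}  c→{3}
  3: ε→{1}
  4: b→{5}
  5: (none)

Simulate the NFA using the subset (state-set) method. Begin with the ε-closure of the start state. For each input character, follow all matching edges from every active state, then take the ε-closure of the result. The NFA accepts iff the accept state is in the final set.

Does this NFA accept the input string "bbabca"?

start: ε-closure({0}) = {0,1,2,4}
'b' @ 1: {1,3,4,5}  (accept∈set)
'b' @ 2: {5}  (accept∈set)
'a' @ 3: {}  — dead — no transitions
rest 'bca' ignored (set empty)
final: {}; accept 5 not in set

Answer: REJECT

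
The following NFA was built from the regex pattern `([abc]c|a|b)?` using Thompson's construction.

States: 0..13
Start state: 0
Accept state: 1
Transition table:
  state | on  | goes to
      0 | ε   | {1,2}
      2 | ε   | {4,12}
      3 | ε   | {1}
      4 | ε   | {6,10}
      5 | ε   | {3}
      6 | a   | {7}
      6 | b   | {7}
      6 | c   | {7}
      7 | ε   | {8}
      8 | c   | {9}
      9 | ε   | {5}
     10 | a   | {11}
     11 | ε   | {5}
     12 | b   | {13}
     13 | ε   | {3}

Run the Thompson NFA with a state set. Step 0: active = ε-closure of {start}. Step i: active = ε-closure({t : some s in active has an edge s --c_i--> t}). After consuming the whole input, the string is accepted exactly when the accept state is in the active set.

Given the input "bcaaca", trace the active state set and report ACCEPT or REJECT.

start: ε-closure({0}) = {0,1,2,4,6,10,12}
'b' @ 1: {1,3,7,8,13}  [accepting]
'c' @ 2: {1,3,5,9}  [accepting]
'a' @ 3: {}  — state set empty
rest 'aca' ignored (set empty)
after full input: {}  (accept=1 not in)

Answer: REJECT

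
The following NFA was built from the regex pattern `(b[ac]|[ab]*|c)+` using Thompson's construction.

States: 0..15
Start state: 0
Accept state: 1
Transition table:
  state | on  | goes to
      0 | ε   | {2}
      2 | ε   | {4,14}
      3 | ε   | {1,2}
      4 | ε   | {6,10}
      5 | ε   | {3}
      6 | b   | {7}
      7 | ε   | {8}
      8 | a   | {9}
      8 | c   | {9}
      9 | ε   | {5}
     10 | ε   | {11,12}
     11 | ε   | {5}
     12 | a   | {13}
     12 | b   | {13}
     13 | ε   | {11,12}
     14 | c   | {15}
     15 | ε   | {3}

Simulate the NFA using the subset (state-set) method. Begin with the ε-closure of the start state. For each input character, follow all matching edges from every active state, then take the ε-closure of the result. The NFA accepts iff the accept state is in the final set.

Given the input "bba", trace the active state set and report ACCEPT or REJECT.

Answer: ACCEPT

Trace:
initial (ε-close {0}): {0,1,2,3,4,5,6,10,11,12,14}
'b' @ 1: {1,2,3,4,5,6,7,8,10,11,12,13,14}  [accepting]
'b' @ 2: {1,2,3,4,5,6,7,8,10,11,12,13,14}  [accepting]
'a' @ 3: {1,2,3,4,5,6,9,10,11,12,13,14}  [accepting]
end set {1,2,3,4,5,6,9,10,11,12,13,14} — state 1 in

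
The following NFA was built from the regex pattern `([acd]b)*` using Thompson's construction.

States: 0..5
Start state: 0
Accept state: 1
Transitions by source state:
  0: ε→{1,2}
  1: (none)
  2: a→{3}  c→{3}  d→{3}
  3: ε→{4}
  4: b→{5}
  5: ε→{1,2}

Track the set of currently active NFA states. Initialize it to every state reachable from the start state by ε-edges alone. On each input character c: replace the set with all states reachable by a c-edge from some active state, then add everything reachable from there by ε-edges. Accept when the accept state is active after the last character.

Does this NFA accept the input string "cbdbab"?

Answer: ACCEPT

Trace:
start: ε-closure({0}) = {0,1,2}
'c' @ 1: {3,4}
'b' @ 2: {1,2,5}  ✓accept
'd' @ 3: {3,4}
'b' @ 4: {1,2,5}  ✓accept
'a' @ 5: {3,4}
'b' @ 6: {1,2,5}  ✓accept
final: {1,2,5}; accept 1 in set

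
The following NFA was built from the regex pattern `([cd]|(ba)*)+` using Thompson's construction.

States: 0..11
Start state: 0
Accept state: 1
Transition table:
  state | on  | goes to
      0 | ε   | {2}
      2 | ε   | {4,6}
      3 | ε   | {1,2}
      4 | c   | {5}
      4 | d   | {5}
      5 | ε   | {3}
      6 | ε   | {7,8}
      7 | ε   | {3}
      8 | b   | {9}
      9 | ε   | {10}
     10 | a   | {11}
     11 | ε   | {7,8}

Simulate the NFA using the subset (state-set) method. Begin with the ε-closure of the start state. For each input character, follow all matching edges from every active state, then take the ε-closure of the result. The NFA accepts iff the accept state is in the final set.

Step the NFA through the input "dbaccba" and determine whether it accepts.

start: ε-closure({0}) = {0,1,2,3,4,6,7,8}
'd' @ 1: {1,2,3,4,5,6,7,8}  ✓accept
'b' @ 2: {9,10}
'a' @ 3: {1,2,3,4,6,7,8,11}  ✓accept
'c' @ 4: {1,2,3,4,5,6,7,8}  ✓accept
'c' @ 5: {1,2,3,4,5,6,7,8}  ✓accept
'b' @ 6: {9,10}
'a' @ 7: {1,2,3,4,6,7,8,11}  ✓accept
after full input: {1,2,3,4,6,7,8,11}  (accept=1 in)

Answer: ACCEPT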